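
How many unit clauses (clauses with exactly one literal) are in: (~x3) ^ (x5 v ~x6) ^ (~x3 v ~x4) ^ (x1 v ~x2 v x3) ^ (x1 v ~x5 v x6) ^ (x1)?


A unit clause contains exactly one literal.
Unit clauses found: (~x3), (x1).
Count = 2.

2


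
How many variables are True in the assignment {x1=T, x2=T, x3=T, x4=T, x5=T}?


The weight is the number of variables assigned True.
True variables: x1, x2, x3, x4, x5.
Weight = 5.

5


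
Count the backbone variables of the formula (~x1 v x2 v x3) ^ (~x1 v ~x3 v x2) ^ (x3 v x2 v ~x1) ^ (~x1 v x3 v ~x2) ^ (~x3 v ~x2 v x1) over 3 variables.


Find all satisfying assignments: 4 model(s).
Check which variables have the same value in every model.
No variable is fixed across all models.
Backbone size = 0.

0


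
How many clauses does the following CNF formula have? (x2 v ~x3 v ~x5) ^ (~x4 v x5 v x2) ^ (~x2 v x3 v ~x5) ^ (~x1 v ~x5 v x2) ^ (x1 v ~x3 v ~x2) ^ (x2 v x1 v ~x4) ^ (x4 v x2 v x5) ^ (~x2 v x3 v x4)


Each group enclosed in parentheses joined by ^ is one clause.
Counting the conjuncts: 8 clauses.

8


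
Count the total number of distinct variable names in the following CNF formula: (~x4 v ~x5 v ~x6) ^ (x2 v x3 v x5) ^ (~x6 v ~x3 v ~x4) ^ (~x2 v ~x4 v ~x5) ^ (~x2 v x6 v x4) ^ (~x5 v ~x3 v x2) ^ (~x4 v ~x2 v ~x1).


Identify each distinct variable in the formula.
Variables found: x1, x2, x3, x4, x5, x6.
Total distinct variables = 6.

6


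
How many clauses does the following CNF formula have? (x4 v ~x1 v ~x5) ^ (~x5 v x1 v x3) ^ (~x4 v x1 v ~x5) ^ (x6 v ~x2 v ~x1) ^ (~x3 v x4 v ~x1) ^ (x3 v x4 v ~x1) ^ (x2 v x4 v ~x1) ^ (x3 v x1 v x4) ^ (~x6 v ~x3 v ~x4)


Each group enclosed in parentheses joined by ^ is one clause.
Counting the conjuncts: 9 clauses.

9


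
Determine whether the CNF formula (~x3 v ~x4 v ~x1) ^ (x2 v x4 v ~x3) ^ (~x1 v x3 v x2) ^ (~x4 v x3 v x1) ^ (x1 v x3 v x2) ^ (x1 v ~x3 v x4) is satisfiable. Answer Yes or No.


Check all 16 possible truth assignments.
Number of satisfying assignments found: 6.
The formula is satisfiable.

Yes


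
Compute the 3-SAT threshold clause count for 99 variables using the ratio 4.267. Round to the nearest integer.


The 3-SAT phase transition occurs at approximately 4.267 clauses per variable.
m = 4.267 * 99 = 422.433.
Rounded to nearest integer: 422.

422


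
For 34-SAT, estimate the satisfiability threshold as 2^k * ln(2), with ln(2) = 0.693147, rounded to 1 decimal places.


Using the asymptotic formula: threshold ~ 2^k * ln(2).
2^34 = 17179869184.
17179869184 * 0.693147 = 11908174785.3.

11908174785.3


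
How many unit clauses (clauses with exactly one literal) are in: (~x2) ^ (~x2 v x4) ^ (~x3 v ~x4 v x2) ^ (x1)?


A unit clause contains exactly one literal.
Unit clauses found: (~x2), (x1).
Count = 2.

2


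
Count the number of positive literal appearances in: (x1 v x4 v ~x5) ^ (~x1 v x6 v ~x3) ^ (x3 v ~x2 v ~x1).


Scan each clause for unnegated literals.
Clause 1: 2 positive; Clause 2: 1 positive; Clause 3: 1 positive.
Total positive literal occurrences = 4.

4


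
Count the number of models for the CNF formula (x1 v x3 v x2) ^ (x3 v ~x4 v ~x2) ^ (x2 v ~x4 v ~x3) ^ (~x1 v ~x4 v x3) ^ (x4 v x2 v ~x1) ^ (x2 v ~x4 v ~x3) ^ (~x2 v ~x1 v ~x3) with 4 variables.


Enumerate all 16 truth assignments over 4 variables.
Test each against every clause.
Satisfying assignments found: 5.

5


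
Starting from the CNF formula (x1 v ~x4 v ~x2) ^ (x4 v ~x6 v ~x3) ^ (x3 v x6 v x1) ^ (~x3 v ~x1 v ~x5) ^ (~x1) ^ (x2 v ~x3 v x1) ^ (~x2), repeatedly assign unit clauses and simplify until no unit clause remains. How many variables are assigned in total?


Unit propagation repeatedly assigns the literal in any unit clause, then simplifies.
Assignments in order: x1 = F, x2 = F, x3 = F, x6 = T.
No further unit clauses remain.
Total variables assigned = 4.

4


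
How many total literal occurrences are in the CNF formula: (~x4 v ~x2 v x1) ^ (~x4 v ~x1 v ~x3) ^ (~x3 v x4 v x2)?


Clause lengths: 3, 3, 3.
Sum = 3 + 3 + 3 = 9.

9


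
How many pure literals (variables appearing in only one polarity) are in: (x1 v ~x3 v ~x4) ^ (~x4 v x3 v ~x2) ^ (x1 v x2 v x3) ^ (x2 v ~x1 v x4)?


A pure literal appears in only one polarity across all clauses.
No pure literals found.
Count = 0.

0


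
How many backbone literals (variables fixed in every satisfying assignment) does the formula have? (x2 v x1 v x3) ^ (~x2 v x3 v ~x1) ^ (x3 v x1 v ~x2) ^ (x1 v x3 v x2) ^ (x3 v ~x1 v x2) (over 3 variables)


Find all satisfying assignments: 4 model(s).
Check which variables have the same value in every model.
Fixed variables: x3=T.
Backbone size = 1.

1


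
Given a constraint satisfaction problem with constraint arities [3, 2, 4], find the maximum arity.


The arities are: 3, 2, 4.
Scan for the maximum value.
Maximum arity = 4.

4


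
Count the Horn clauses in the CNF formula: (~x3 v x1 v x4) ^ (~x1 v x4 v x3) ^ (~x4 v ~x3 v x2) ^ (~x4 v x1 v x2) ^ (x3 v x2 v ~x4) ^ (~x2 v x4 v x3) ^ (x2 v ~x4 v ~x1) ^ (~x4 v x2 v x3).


A Horn clause has at most one positive literal.
Clause 1: 2 positive lit(s) -> not Horn
Clause 2: 2 positive lit(s) -> not Horn
Clause 3: 1 positive lit(s) -> Horn
Clause 4: 2 positive lit(s) -> not Horn
Clause 5: 2 positive lit(s) -> not Horn
Clause 6: 2 positive lit(s) -> not Horn
Clause 7: 1 positive lit(s) -> Horn
Clause 8: 2 positive lit(s) -> not Horn
Total Horn clauses = 2.

2


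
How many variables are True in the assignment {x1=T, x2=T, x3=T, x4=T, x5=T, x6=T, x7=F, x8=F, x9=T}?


The weight is the number of variables assigned True.
True variables: x1, x2, x3, x4, x5, x6, x9.
Weight = 7.

7


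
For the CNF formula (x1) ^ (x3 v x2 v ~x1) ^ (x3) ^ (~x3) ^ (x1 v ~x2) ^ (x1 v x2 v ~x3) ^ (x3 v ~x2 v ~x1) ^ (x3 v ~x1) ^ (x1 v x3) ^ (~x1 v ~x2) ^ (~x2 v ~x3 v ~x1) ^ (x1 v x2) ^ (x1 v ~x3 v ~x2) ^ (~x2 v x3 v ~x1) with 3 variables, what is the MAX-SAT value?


Enumerate all 8 truth assignments.
For each, count how many of the 14 clauses are satisfied.
The formula is not fully satisfiable, so the maximum is below 14.
Maximum simultaneously satisfiable clauses = 13.

13


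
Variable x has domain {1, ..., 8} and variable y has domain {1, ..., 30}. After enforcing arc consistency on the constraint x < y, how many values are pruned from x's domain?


For the constraint x < y, x needs a supporting value in y's domain.
x can be at most 29 (one less than y's maximum).
Valid x values from domain: 8 out of 8.
Pruned = 8 - 8 = 0.

0


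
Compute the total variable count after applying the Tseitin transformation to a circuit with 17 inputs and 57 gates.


The Tseitin transformation introduces one auxiliary variable per gate.
Total variables = inputs + gates = 17 + 57 = 74.

74


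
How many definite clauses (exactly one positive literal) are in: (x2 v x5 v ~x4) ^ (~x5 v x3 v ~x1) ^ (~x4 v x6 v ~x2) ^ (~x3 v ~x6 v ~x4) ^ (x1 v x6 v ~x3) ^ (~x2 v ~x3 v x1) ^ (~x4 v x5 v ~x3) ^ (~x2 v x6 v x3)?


A definite clause has exactly one positive literal.
Clause 1: 2 positive -> not definite
Clause 2: 1 positive -> definite
Clause 3: 1 positive -> definite
Clause 4: 0 positive -> not definite
Clause 5: 2 positive -> not definite
Clause 6: 1 positive -> definite
Clause 7: 1 positive -> definite
Clause 8: 2 positive -> not definite
Definite clause count = 4.

4


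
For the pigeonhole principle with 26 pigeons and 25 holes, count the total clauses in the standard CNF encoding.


The PHP encoding has two parts:
1) At-least-one-hole clauses: 26 (one per pigeon, each with 25 literals).
2) At-most-one-pigeon-per-hole clauses: 25 holes * C(26,2) = 25 * 325 = 8125.
Total clauses = 26 + 8125 = 8151.

8151


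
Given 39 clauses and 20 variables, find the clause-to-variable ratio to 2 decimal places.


Clause-to-variable ratio = clauses / variables.
39 / 20 = 1.95.

1.95


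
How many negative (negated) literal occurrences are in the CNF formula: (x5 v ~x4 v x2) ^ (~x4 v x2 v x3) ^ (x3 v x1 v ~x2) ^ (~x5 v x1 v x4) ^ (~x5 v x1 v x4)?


Scan each clause for negated literals.
Clause 1: 1 negative; Clause 2: 1 negative; Clause 3: 1 negative; Clause 4: 1 negative; Clause 5: 1 negative.
Total negative literal occurrences = 5.

5


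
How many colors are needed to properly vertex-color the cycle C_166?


A cycle on an even number of vertices is bipartite: alternate two colors around the cycle.
Since 166 is even, two colors suffice, and at least two are needed because the graph has edges.
Chromatic number = 2.

2


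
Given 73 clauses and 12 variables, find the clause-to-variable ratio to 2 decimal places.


Clause-to-variable ratio = clauses / variables.
73 / 12 = 6.08.

6.08


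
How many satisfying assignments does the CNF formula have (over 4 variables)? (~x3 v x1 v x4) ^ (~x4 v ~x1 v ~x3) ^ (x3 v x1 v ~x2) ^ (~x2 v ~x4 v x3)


Enumerate all 16 truth assignments over 4 variables.
Test each against every clause.
Satisfying assignments found: 9.

9


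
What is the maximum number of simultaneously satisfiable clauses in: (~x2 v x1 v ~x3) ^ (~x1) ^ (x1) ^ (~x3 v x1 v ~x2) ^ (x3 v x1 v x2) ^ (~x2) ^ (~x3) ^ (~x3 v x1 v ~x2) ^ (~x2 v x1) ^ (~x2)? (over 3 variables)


Enumerate all 8 truth assignments.
For each, count how many of the 10 clauses are satisfied.
The formula is not fully satisfiable, so the maximum is below 10.
Maximum simultaneously satisfiable clauses = 9.

9


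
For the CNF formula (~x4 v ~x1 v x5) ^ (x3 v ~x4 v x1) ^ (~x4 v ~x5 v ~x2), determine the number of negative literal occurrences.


Scan each clause for negated literals.
Clause 1: 2 negative; Clause 2: 1 negative; Clause 3: 3 negative.
Total negative literal occurrences = 6.

6


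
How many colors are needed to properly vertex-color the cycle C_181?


An odd cycle cannot be 2-colored: alternating two colors around the cycle returns to the start with a conflict.
Since 181 is odd, three colors are required (and three suffice).
Chromatic number = 3.

3


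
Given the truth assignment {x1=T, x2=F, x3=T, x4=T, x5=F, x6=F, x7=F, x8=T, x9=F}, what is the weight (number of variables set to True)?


The weight is the number of variables assigned True.
True variables: x1, x3, x4, x8.
Weight = 4.

4


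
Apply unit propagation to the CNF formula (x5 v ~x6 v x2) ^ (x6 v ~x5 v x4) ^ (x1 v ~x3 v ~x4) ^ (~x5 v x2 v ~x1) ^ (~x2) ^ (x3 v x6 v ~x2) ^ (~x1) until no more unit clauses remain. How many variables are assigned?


Unit propagation repeatedly assigns the literal in any unit clause, then simplifies.
Assignments in order: x2 = F, x1 = F.
No further unit clauses remain.
Total variables assigned = 2.

2


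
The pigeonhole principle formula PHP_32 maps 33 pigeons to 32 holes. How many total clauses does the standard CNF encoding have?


The PHP encoding has two parts:
1) At-least-one-hole clauses: 33 (one per pigeon, each with 32 literals).
2) At-most-one-pigeon-per-hole clauses: 32 holes * C(33,2) = 32 * 528 = 16896.
Total clauses = 33 + 16896 = 16929.

16929


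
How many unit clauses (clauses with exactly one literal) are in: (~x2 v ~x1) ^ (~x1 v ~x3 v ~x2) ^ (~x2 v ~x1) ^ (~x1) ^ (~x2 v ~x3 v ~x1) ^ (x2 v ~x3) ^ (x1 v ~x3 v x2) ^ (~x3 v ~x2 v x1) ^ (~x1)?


A unit clause contains exactly one literal.
Unit clauses found: (~x1), (~x1).
Count = 2.

2


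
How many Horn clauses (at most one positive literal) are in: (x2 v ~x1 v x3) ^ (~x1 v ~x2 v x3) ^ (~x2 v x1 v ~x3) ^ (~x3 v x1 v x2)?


A Horn clause has at most one positive literal.
Clause 1: 2 positive lit(s) -> not Horn
Clause 2: 1 positive lit(s) -> Horn
Clause 3: 1 positive lit(s) -> Horn
Clause 4: 2 positive lit(s) -> not Horn
Total Horn clauses = 2.

2


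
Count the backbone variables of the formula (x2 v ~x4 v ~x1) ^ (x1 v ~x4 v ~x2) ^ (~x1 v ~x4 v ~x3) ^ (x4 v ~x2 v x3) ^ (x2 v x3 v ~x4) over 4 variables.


Find all satisfying assignments: 8 model(s).
Check which variables have the same value in every model.
No variable is fixed across all models.
Backbone size = 0.

0


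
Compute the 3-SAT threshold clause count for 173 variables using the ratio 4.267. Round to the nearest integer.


The 3-SAT phase transition occurs at approximately 4.267 clauses per variable.
m = 4.267 * 173 = 738.191.
Rounded to nearest integer: 738.

738


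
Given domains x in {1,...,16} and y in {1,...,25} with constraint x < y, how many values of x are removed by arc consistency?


For the constraint x < y, x needs a supporting value in y's domain.
x can be at most 24 (one less than y's maximum).
Valid x values from domain: 16 out of 16.
Pruned = 16 - 16 = 0.

0


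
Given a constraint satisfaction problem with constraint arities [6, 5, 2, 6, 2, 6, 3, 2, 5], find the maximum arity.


The arities are: 6, 5, 2, 6, 2, 6, 3, 2, 5.
Scan for the maximum value.
Maximum arity = 6.

6


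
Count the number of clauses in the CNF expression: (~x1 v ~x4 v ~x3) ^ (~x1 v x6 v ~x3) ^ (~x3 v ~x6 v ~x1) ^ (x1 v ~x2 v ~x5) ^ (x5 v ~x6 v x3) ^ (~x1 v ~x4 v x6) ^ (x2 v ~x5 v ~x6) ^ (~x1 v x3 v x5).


Each group enclosed in parentheses joined by ^ is one clause.
Counting the conjuncts: 8 clauses.

8


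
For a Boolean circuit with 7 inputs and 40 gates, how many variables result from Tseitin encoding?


The Tseitin transformation introduces one auxiliary variable per gate.
Total variables = inputs + gates = 7 + 40 = 47.

47


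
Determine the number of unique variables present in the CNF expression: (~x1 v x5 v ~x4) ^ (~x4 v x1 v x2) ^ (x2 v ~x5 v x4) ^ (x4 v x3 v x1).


Identify each distinct variable in the formula.
Variables found: x1, x2, x3, x4, x5.
Total distinct variables = 5.

5


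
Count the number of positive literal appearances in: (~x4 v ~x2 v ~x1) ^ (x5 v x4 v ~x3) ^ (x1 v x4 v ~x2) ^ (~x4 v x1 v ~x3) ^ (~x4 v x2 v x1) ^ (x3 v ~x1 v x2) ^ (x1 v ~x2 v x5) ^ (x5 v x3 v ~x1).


Scan each clause for unnegated literals.
Clause 1: 0 positive; Clause 2: 2 positive; Clause 3: 2 positive; Clause 4: 1 positive; Clause 5: 2 positive; Clause 6: 2 positive; Clause 7: 2 positive; Clause 8: 2 positive.
Total positive literal occurrences = 13.

13


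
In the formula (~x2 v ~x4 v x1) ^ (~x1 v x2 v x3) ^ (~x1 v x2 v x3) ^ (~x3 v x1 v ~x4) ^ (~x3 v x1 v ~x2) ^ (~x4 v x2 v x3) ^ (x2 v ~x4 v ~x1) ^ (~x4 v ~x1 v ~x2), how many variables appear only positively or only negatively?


A pure literal appears in only one polarity across all clauses.
Pure literals: x4 (negative only).
Count = 1.

1


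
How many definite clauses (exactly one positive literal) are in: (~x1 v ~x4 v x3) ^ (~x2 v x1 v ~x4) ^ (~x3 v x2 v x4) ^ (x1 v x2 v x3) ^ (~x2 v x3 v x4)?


A definite clause has exactly one positive literal.
Clause 1: 1 positive -> definite
Clause 2: 1 positive -> definite
Clause 3: 2 positive -> not definite
Clause 4: 3 positive -> not definite
Clause 5: 2 positive -> not definite
Definite clause count = 2.

2


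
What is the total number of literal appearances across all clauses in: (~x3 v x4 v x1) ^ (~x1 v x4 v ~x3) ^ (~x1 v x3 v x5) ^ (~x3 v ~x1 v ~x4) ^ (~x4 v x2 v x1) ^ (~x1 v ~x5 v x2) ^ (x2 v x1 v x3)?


Clause lengths: 3, 3, 3, 3, 3, 3, 3.
Sum = 3 + 3 + 3 + 3 + 3 + 3 + 3 = 21.

21


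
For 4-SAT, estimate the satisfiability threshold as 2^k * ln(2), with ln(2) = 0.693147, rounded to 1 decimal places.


Using the asymptotic formula: threshold ~ 2^k * ln(2).
2^4 = 16.
16 * 0.693147 = 11.1.

11.1


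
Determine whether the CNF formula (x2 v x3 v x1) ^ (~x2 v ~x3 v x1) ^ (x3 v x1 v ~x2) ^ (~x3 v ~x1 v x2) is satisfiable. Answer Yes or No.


Check all 8 possible truth assignments.
Number of satisfying assignments found: 4.
The formula is satisfiable.

Yes


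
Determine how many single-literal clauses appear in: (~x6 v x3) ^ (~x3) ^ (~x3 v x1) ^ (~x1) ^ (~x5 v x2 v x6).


A unit clause contains exactly one literal.
Unit clauses found: (~x3), (~x1).
Count = 2.

2


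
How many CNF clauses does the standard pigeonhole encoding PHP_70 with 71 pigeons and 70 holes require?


The PHP encoding has two parts:
1) At-least-one-hole clauses: 71 (one per pigeon, each with 70 literals).
2) At-most-one-pigeon-per-hole clauses: 70 holes * C(71,2) = 70 * 2485 = 173950.
Total clauses = 71 + 173950 = 174021.

174021


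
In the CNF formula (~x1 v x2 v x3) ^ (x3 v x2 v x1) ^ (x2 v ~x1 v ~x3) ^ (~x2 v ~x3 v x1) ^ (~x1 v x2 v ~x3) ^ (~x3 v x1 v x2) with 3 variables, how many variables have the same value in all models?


Find all satisfying assignments: 3 model(s).
Check which variables have the same value in every model.
Fixed variables: x2=T.
Backbone size = 1.

1


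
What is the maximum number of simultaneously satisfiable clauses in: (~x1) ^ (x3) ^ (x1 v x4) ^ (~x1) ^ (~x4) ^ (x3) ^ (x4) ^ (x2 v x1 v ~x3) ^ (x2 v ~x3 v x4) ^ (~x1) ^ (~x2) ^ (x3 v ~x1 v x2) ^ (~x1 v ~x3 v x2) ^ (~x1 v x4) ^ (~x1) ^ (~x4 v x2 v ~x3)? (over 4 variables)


Enumerate all 16 truth assignments.
For each, count how many of the 16 clauses are satisfied.
The formula is not fully satisfiable, so the maximum is below 16.
Maximum simultaneously satisfiable clauses = 14.

14


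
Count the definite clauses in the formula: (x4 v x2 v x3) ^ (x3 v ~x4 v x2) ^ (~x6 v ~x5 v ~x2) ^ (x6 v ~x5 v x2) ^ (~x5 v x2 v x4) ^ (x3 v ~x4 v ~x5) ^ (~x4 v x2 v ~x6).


A definite clause has exactly one positive literal.
Clause 1: 3 positive -> not definite
Clause 2: 2 positive -> not definite
Clause 3: 0 positive -> not definite
Clause 4: 2 positive -> not definite
Clause 5: 2 positive -> not definite
Clause 6: 1 positive -> definite
Clause 7: 1 positive -> definite
Definite clause count = 2.

2


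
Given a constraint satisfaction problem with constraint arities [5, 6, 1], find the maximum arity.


The arities are: 5, 6, 1.
Scan for the maximum value.
Maximum arity = 6.

6


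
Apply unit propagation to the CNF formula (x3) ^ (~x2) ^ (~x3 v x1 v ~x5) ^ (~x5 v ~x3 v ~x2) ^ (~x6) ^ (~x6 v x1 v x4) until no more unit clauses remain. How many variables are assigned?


Unit propagation repeatedly assigns the literal in any unit clause, then simplifies.
Assignments in order: x3 = T, x2 = F, x6 = F.
No further unit clauses remain.
Total variables assigned = 3.

3


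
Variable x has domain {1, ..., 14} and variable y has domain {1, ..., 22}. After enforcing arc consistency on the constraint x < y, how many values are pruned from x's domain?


For the constraint x < y, x needs a supporting value in y's domain.
x can be at most 21 (one less than y's maximum).
Valid x values from domain: 14 out of 14.
Pruned = 14 - 14 = 0.

0


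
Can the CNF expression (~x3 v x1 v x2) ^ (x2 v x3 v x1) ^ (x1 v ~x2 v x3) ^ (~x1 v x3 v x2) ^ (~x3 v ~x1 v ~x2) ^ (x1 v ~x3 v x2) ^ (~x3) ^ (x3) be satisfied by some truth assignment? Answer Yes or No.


Check all 8 possible truth assignments.
Number of satisfying assignments found: 0.
The formula is unsatisfiable.

No


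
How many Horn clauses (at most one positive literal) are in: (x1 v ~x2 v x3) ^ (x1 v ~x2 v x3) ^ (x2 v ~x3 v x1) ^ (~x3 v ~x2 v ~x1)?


A Horn clause has at most one positive literal.
Clause 1: 2 positive lit(s) -> not Horn
Clause 2: 2 positive lit(s) -> not Horn
Clause 3: 2 positive lit(s) -> not Horn
Clause 4: 0 positive lit(s) -> Horn
Total Horn clauses = 1.

1


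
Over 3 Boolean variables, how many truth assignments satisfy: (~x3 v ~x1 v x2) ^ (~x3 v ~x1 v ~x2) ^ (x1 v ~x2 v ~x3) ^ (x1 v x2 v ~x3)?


Enumerate all 8 truth assignments over 3 variables.
Test each against every clause.
Satisfying assignments found: 4.

4


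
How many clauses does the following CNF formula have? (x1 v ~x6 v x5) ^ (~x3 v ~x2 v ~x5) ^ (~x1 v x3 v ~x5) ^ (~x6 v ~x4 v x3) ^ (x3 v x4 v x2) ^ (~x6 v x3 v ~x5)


Each group enclosed in parentheses joined by ^ is one clause.
Counting the conjuncts: 6 clauses.

6


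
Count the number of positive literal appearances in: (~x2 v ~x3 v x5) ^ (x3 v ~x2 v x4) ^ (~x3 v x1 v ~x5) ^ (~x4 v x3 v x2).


Scan each clause for unnegated literals.
Clause 1: 1 positive; Clause 2: 2 positive; Clause 3: 1 positive; Clause 4: 2 positive.
Total positive literal occurrences = 6.

6


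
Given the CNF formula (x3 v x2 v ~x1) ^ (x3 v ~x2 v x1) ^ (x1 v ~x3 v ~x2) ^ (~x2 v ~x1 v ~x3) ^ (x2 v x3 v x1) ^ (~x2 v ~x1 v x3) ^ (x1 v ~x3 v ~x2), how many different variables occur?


Identify each distinct variable in the formula.
Variables found: x1, x2, x3.
Total distinct variables = 3.

3


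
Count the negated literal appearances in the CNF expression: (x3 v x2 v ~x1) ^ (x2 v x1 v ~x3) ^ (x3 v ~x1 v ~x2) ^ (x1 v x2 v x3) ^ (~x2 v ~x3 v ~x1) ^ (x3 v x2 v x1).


Scan each clause for negated literals.
Clause 1: 1 negative; Clause 2: 1 negative; Clause 3: 2 negative; Clause 4: 0 negative; Clause 5: 3 negative; Clause 6: 0 negative.
Total negative literal occurrences = 7.

7


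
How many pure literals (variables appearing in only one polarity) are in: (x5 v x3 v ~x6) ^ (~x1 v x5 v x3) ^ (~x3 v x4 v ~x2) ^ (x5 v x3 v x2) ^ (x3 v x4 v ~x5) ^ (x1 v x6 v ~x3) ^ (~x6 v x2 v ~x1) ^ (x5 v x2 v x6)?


A pure literal appears in only one polarity across all clauses.
Pure literals: x4 (positive only).
Count = 1.

1


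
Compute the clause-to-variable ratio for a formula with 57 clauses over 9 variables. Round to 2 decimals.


Clause-to-variable ratio = clauses / variables.
57 / 9 = 6.33.

6.33


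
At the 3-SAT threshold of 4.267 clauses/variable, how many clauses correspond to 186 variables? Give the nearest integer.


The 3-SAT phase transition occurs at approximately 4.267 clauses per variable.
m = 4.267 * 186 = 793.662.
Rounded to nearest integer: 794.

794


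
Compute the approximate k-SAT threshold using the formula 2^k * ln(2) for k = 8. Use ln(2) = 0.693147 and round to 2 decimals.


Using the asymptotic formula: threshold ~ 2^k * ln(2).
2^8 = 256.
256 * 0.693147 = 177.45.

177.45


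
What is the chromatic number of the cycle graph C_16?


A cycle on an even number of vertices is bipartite: alternate two colors around the cycle.
Since 16 is even, two colors suffice, and at least two are needed because the graph has edges.
Chromatic number = 2.

2


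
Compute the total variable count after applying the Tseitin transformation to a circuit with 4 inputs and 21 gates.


The Tseitin transformation introduces one auxiliary variable per gate.
Total variables = inputs + gates = 4 + 21 = 25.

25


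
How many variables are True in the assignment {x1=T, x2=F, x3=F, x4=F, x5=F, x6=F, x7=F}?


The weight is the number of variables assigned True.
True variables: x1.
Weight = 1.

1


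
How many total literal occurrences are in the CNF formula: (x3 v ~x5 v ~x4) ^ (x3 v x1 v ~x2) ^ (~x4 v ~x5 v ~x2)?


Clause lengths: 3, 3, 3.
Sum = 3 + 3 + 3 = 9.

9


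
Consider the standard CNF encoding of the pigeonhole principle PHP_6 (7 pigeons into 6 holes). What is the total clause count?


The PHP encoding has two parts:
1) At-least-one-hole clauses: 7 (one per pigeon, each with 6 literals).
2) At-most-one-pigeon-per-hole clauses: 6 holes * C(7,2) = 6 * 21 = 126.
Total clauses = 7 + 126 = 133.

133


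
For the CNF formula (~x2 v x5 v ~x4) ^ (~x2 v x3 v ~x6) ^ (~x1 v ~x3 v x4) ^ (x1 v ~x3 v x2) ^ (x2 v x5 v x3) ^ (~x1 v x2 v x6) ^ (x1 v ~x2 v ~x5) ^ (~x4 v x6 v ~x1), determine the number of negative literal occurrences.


Scan each clause for negated literals.
Clause 1: 2 negative; Clause 2: 2 negative; Clause 3: 2 negative; Clause 4: 1 negative; Clause 5: 0 negative; Clause 6: 1 negative; Clause 7: 2 negative; Clause 8: 2 negative.
Total negative literal occurrences = 12.

12


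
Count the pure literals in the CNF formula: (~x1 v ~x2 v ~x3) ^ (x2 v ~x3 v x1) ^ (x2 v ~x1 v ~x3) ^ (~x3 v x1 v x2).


A pure literal appears in only one polarity across all clauses.
Pure literals: x3 (negative only).
Count = 1.

1


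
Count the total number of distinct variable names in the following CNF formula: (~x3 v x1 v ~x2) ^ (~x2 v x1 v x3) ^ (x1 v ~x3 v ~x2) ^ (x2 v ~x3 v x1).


Identify each distinct variable in the formula.
Variables found: x1, x2, x3.
Total distinct variables = 3.

3


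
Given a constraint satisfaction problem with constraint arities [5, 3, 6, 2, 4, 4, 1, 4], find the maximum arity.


The arities are: 5, 3, 6, 2, 4, 4, 1, 4.
Scan for the maximum value.
Maximum arity = 6.

6


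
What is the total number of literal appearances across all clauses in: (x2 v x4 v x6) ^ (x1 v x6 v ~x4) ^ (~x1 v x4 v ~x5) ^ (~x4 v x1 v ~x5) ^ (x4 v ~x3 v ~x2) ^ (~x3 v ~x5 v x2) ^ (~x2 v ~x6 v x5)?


Clause lengths: 3, 3, 3, 3, 3, 3, 3.
Sum = 3 + 3 + 3 + 3 + 3 + 3 + 3 = 21.

21


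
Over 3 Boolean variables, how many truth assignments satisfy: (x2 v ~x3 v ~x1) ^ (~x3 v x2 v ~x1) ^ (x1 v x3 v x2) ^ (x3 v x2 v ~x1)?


Enumerate all 8 truth assignments over 3 variables.
Test each against every clause.
Satisfying assignments found: 5.

5


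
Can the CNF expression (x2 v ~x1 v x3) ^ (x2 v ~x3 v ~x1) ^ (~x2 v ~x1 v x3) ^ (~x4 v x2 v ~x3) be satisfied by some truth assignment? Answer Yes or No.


Check all 16 possible truth assignments.
Number of satisfying assignments found: 9.
The formula is satisfiable.

Yes


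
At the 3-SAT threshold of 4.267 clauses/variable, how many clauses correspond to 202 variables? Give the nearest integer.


The 3-SAT phase transition occurs at approximately 4.267 clauses per variable.
m = 4.267 * 202 = 861.934.
Rounded to nearest integer: 862.

862


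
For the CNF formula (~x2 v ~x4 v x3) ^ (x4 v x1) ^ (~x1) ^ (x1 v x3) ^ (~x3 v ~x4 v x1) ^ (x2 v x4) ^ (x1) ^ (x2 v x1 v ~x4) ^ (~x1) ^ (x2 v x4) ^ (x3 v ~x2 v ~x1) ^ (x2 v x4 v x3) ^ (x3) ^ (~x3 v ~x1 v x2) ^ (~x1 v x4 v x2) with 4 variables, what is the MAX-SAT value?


Enumerate all 16 truth assignments.
For each, count how many of the 15 clauses are satisfied.
The formula is not fully satisfiable, so the maximum is below 15.
Maximum simultaneously satisfiable clauses = 13.

13


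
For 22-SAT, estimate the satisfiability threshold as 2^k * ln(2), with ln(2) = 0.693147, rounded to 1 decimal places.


Using the asymptotic formula: threshold ~ 2^k * ln(2).
2^22 = 4194304.
4194304 * 0.693147 = 2907269.2.

2907269.2


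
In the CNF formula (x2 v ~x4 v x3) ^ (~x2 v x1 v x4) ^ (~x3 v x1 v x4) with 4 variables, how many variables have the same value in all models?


Find all satisfying assignments: 11 model(s).
Check which variables have the same value in every model.
No variable is fixed across all models.
Backbone size = 0.

0


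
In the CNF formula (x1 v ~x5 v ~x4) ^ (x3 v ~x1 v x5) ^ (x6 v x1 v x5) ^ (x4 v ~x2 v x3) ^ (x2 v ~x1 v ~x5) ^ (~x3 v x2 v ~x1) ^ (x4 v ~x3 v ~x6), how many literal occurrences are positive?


Scan each clause for unnegated literals.
Clause 1: 1 positive; Clause 2: 2 positive; Clause 3: 3 positive; Clause 4: 2 positive; Clause 5: 1 positive; Clause 6: 1 positive; Clause 7: 1 positive.
Total positive literal occurrences = 11.

11


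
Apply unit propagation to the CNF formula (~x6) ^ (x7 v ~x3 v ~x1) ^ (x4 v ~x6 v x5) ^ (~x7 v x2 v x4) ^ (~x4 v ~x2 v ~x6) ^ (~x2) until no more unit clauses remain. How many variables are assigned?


Unit propagation repeatedly assigns the literal in any unit clause, then simplifies.
Assignments in order: x6 = F, x2 = F.
No further unit clauses remain.
Total variables assigned = 2.

2


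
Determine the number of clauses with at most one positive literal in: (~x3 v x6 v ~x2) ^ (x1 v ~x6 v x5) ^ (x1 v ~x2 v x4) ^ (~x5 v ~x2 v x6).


A Horn clause has at most one positive literal.
Clause 1: 1 positive lit(s) -> Horn
Clause 2: 2 positive lit(s) -> not Horn
Clause 3: 2 positive lit(s) -> not Horn
Clause 4: 1 positive lit(s) -> Horn
Total Horn clauses = 2.

2


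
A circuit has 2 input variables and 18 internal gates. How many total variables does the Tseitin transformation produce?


The Tseitin transformation introduces one auxiliary variable per gate.
Total variables = inputs + gates = 2 + 18 = 20.

20


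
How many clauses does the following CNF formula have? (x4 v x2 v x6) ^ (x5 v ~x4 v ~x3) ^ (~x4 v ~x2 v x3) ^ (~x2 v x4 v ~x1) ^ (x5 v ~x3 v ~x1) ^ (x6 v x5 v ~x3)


Each group enclosed in parentheses joined by ^ is one clause.
Counting the conjuncts: 6 clauses.

6


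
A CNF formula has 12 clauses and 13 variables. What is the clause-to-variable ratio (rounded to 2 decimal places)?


Clause-to-variable ratio = clauses / variables.
12 / 13 = 0.92.

0.92


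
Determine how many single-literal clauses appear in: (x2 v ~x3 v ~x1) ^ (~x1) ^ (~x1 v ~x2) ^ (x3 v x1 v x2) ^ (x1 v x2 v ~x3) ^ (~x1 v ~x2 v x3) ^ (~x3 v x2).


A unit clause contains exactly one literal.
Unit clauses found: (~x1).
Count = 1.

1


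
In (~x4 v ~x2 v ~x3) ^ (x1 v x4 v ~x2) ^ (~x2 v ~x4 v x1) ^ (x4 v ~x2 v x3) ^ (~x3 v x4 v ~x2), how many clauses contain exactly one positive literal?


A definite clause has exactly one positive literal.
Clause 1: 0 positive -> not definite
Clause 2: 2 positive -> not definite
Clause 3: 1 positive -> definite
Clause 4: 2 positive -> not definite
Clause 5: 1 positive -> definite
Definite clause count = 2.

2


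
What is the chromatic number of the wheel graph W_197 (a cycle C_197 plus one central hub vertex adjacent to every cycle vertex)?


W_197 consists of the cycle C_197 together with a hub vertex adjacent to every cycle vertex.
The cycle C_197 needs 3 colors (odd cycle -> 3).
The hub is adjacent to every cycle vertex, so it must receive a new color distinct from all of them.
Chromatic number = 3 + 1 = 4.

4


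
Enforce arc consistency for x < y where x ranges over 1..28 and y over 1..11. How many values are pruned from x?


For the constraint x < y, x needs a supporting value in y's domain.
x can be at most 10 (one less than y's maximum).
Valid x values from domain: 10 out of 28.
Pruned = 28 - 10 = 18.

18


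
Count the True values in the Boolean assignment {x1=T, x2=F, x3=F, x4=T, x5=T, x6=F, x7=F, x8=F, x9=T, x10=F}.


The weight is the number of variables assigned True.
True variables: x1, x4, x5, x9.
Weight = 4.

4


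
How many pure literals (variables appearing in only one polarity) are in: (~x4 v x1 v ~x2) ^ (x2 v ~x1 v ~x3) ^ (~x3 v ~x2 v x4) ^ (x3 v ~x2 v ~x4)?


A pure literal appears in only one polarity across all clauses.
No pure literals found.
Count = 0.

0


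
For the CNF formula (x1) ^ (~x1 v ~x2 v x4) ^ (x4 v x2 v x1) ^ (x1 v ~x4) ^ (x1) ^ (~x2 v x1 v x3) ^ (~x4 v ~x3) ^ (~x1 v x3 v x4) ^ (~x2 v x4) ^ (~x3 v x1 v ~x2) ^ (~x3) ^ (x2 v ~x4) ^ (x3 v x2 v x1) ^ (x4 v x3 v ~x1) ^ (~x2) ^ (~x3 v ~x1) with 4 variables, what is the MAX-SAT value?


Enumerate all 16 truth assignments.
For each, count how many of the 16 clauses are satisfied.
The formula is not fully satisfiable, so the maximum is below 16.
Maximum simultaneously satisfiable clauses = 15.

15


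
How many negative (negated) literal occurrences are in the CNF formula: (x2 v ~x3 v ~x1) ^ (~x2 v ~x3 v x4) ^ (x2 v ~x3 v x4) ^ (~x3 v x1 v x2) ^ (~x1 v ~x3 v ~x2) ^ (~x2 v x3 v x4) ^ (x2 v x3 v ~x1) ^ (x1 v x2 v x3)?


Scan each clause for negated literals.
Clause 1: 2 negative; Clause 2: 2 negative; Clause 3: 1 negative; Clause 4: 1 negative; Clause 5: 3 negative; Clause 6: 1 negative; Clause 7: 1 negative; Clause 8: 0 negative.
Total negative literal occurrences = 11.

11


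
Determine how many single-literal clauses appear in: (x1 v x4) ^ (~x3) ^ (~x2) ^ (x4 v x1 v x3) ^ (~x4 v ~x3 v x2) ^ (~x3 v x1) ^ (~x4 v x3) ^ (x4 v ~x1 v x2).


A unit clause contains exactly one literal.
Unit clauses found: (~x3), (~x2).
Count = 2.

2


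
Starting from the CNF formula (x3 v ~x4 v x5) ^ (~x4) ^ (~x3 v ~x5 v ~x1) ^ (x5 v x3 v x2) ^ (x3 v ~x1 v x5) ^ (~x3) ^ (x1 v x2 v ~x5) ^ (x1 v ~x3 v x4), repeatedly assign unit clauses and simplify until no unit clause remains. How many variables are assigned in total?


Unit propagation repeatedly assigns the literal in any unit clause, then simplifies.
Assignments in order: x4 = F, x3 = F.
No further unit clauses remain.
Total variables assigned = 2.

2


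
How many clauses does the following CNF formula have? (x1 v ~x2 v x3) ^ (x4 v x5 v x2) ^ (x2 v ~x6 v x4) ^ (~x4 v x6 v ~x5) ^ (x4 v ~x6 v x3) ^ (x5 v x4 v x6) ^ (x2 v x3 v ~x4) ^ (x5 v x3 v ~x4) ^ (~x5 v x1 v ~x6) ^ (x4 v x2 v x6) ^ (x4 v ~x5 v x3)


Each group enclosed in parentheses joined by ^ is one clause.
Counting the conjuncts: 11 clauses.

11


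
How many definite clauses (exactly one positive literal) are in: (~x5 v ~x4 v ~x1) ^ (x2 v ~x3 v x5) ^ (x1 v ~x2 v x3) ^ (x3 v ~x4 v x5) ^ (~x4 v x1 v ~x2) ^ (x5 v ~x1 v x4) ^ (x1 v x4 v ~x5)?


A definite clause has exactly one positive literal.
Clause 1: 0 positive -> not definite
Clause 2: 2 positive -> not definite
Clause 3: 2 positive -> not definite
Clause 4: 2 positive -> not definite
Clause 5: 1 positive -> definite
Clause 6: 2 positive -> not definite
Clause 7: 2 positive -> not definite
Definite clause count = 1.

1


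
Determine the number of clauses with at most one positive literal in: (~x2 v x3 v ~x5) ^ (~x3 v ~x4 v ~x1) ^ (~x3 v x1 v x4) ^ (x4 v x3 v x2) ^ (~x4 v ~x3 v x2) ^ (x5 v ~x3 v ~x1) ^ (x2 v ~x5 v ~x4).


A Horn clause has at most one positive literal.
Clause 1: 1 positive lit(s) -> Horn
Clause 2: 0 positive lit(s) -> Horn
Clause 3: 2 positive lit(s) -> not Horn
Clause 4: 3 positive lit(s) -> not Horn
Clause 5: 1 positive lit(s) -> Horn
Clause 6: 1 positive lit(s) -> Horn
Clause 7: 1 positive lit(s) -> Horn
Total Horn clauses = 5.

5


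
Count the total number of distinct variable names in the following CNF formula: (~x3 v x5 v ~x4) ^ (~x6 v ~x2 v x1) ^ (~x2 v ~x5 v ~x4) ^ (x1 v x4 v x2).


Identify each distinct variable in the formula.
Variables found: x1, x2, x3, x4, x5, x6.
Total distinct variables = 6.

6


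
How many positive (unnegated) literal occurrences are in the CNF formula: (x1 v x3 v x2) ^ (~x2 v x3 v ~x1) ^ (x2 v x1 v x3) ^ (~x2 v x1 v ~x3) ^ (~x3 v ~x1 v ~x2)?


Scan each clause for unnegated literals.
Clause 1: 3 positive; Clause 2: 1 positive; Clause 3: 3 positive; Clause 4: 1 positive; Clause 5: 0 positive.
Total positive literal occurrences = 8.

8


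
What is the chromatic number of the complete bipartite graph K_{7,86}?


K_{7,86} is bipartite by definition: the two parts are independent sets, with every edge crossing between them.
Color all vertices in one part with color 1 and all vertices in the other part with color 2.
Since the graph has at least one edge, one color does not suffice.
Chromatic number = 2.

2


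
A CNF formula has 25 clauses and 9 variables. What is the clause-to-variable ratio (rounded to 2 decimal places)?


Clause-to-variable ratio = clauses / variables.
25 / 9 = 2.78.

2.78


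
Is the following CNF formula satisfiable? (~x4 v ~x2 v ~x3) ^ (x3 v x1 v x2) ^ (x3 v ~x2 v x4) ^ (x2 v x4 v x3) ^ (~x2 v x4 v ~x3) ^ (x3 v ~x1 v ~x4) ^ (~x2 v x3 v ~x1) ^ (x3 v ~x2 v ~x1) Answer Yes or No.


Check all 16 possible truth assignments.
Number of satisfying assignments found: 5.
The formula is satisfiable.

Yes


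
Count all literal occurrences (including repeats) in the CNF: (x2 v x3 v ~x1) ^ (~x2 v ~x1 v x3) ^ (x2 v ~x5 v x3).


Clause lengths: 3, 3, 3.
Sum = 3 + 3 + 3 = 9.

9


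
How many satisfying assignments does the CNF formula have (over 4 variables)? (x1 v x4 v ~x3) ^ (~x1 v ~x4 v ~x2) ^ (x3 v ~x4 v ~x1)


Enumerate all 16 truth assignments over 4 variables.
Test each against every clause.
Satisfying assignments found: 11.

11


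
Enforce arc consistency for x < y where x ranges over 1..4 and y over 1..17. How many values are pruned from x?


For the constraint x < y, x needs a supporting value in y's domain.
x can be at most 16 (one less than y's maximum).
Valid x values from domain: 4 out of 4.
Pruned = 4 - 4 = 0.

0


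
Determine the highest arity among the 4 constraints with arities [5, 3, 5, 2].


The arities are: 5, 3, 5, 2.
Scan for the maximum value.
Maximum arity = 5.

5


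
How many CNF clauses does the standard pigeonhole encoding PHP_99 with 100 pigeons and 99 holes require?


The PHP encoding has two parts:
1) At-least-one-hole clauses: 100 (one per pigeon, each with 99 literals).
2) At-most-one-pigeon-per-hole clauses: 99 holes * C(100,2) = 99 * 4950 = 490050.
Total clauses = 100 + 490050 = 490150.

490150


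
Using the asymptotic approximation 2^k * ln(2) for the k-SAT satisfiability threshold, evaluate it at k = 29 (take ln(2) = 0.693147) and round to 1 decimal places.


Using the asymptotic formula: threshold ~ 2^k * ln(2).
2^29 = 536870912.
536870912 * 0.693147 = 372130462.0.

372130462.0


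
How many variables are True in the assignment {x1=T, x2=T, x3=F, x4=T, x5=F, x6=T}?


The weight is the number of variables assigned True.
True variables: x1, x2, x4, x6.
Weight = 4.

4


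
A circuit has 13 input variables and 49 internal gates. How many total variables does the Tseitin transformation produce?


The Tseitin transformation introduces one auxiliary variable per gate.
Total variables = inputs + gates = 13 + 49 = 62.

62


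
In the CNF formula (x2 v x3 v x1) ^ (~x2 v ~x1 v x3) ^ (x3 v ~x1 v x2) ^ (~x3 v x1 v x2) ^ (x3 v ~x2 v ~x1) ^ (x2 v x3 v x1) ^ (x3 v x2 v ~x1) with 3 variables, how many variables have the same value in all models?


Find all satisfying assignments: 4 model(s).
Check which variables have the same value in every model.
No variable is fixed across all models.
Backbone size = 0.

0


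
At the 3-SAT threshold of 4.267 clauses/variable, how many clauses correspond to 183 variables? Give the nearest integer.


The 3-SAT phase transition occurs at approximately 4.267 clauses per variable.
m = 4.267 * 183 = 780.861.
Rounded to nearest integer: 781.

781


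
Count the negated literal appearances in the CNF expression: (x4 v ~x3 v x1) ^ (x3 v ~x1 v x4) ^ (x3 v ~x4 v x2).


Scan each clause for negated literals.
Clause 1: 1 negative; Clause 2: 1 negative; Clause 3: 1 negative.
Total negative literal occurrences = 3.

3


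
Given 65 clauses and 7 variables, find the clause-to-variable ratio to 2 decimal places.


Clause-to-variable ratio = clauses / variables.
65 / 7 = 9.29.

9.29


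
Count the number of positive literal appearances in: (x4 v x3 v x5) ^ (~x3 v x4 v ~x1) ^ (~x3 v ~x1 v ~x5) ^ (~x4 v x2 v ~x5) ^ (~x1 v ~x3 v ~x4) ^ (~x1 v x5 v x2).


Scan each clause for unnegated literals.
Clause 1: 3 positive; Clause 2: 1 positive; Clause 3: 0 positive; Clause 4: 1 positive; Clause 5: 0 positive; Clause 6: 2 positive.
Total positive literal occurrences = 7.

7


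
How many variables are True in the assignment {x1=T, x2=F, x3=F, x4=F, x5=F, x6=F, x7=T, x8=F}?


The weight is the number of variables assigned True.
True variables: x1, x7.
Weight = 2.

2


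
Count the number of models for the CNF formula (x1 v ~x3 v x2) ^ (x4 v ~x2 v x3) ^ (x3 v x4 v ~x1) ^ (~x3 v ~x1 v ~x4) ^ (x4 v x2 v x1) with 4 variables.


Enumerate all 16 truth assignments over 4 variables.
Test each against every clause.
Satisfying assignments found: 8.

8


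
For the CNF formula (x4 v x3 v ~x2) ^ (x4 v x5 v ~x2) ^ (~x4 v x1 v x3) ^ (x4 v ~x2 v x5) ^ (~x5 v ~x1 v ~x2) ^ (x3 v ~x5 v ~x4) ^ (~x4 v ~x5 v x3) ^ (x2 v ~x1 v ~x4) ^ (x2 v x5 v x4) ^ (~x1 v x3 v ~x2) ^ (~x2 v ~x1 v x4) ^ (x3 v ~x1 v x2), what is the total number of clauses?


Each group enclosed in parentheses joined by ^ is one clause.
Counting the conjuncts: 12 clauses.

12


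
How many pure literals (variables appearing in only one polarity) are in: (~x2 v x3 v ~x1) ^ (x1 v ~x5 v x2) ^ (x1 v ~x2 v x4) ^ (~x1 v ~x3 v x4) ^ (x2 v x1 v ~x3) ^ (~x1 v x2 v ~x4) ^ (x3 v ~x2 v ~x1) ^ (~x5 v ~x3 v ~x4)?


A pure literal appears in only one polarity across all clauses.
Pure literals: x5 (negative only).
Count = 1.

1


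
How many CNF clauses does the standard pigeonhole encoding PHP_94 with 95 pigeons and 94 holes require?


The PHP encoding has two parts:
1) At-least-one-hole clauses: 95 (one per pigeon, each with 94 literals).
2) At-most-one-pigeon-per-hole clauses: 94 holes * C(95,2) = 94 * 4465 = 419710.
Total clauses = 95 + 419710 = 419805.

419805
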